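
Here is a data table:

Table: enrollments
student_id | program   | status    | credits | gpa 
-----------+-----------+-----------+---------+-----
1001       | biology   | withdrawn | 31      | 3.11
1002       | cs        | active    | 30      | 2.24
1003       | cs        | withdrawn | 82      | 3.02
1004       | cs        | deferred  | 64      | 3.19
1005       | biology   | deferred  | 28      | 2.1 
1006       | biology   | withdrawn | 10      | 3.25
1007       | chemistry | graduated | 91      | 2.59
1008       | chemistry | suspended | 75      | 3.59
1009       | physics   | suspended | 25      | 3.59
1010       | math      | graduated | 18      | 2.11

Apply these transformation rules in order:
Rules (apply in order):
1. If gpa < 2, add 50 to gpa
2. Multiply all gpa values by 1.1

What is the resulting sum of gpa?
31.67

Step 1: Apply Rule 1 - Add 50 to records with gpa < 2
  - 0 records affected: 0 + (0 × 50) = 0
  - Unaffected records: 28.79
  - Sum after Rule 1: 28.79
Step 2: Apply Rule 2 - Multiply all by 1.1
  - 28.79 × 1.1 = 31.67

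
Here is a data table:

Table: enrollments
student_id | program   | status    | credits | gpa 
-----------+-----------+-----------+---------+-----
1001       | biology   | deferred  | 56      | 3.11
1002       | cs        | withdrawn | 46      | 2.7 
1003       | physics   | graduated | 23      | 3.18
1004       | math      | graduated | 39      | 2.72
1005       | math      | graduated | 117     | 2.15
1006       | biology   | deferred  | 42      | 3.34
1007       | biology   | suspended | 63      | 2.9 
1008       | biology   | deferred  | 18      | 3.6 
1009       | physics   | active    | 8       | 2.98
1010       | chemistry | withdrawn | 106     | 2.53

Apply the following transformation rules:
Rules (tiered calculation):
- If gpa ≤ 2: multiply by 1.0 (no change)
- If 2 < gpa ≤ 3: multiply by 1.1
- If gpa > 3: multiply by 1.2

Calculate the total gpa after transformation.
33.45

Step 1: Tier 1 (gpa ≤ 2): 0 records, sum = 0 × 1.0 = 0.0
Step 2: Tier 2 (2 < gpa ≤ 3): 6 records, sum = 15.98 × 1.1 = 17.58
Step 3: Tier 3 (gpa > 3): 4 records, sum = 13.23 × 1.2 = 15.88
Step 4: Final sum = 0.0 + 17.58 + 15.88 = 33.45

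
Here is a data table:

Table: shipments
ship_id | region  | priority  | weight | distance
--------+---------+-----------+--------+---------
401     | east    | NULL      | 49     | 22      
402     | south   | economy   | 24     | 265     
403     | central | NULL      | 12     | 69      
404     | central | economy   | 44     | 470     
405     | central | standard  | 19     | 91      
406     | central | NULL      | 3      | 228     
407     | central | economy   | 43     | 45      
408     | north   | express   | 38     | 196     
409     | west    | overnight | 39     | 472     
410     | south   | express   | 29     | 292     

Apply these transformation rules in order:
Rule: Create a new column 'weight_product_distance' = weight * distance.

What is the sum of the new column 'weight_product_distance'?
67618

Step 1: For each record, compute weight * distance
Example calculations:
  49 * 22 = 1078
  24 * 265 = 6360
  12 * 69 = 828
  ...
Step 2: Sum all derived values
Step 3: Total = 67618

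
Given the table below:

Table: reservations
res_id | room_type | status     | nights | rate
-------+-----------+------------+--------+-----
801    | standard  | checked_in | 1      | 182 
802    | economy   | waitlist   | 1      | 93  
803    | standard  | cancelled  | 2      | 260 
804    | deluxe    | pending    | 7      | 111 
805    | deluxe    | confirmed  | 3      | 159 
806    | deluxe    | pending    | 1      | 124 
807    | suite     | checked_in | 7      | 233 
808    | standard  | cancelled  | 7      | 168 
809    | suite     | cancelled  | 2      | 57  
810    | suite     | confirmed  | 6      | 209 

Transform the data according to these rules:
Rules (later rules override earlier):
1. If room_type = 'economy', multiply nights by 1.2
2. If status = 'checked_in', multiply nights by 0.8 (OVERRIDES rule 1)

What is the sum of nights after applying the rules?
35.6

Step 1: Rule 2 takes priority for records with status = 'checked_in'
  - 2 records: 8 × 0.8 = 6.4
Step 2: Rule 1 applies to remaining records with room_type = 'economy'
  - 1 records: 1 × 1.2 = 1.2
Step 3: Other records unchanged: 28
Step 4: Final sum = 6.4 + 1.2 + 28 = 35.6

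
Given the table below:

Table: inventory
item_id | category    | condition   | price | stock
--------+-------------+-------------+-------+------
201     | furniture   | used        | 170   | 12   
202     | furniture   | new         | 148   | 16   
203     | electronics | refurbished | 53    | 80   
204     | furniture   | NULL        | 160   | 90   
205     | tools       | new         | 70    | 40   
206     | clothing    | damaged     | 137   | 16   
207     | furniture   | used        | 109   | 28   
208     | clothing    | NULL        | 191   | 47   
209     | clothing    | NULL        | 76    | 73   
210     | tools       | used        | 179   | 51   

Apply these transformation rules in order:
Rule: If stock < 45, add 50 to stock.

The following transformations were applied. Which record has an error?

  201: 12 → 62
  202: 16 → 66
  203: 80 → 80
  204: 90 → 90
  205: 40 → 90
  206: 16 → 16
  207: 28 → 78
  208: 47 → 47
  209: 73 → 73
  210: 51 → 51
Record 206 has an error. The correct transformed value should be 66, not 16.

Step 1: Check each record against the rule
Step 2: Record 206 has stock = 16
Step 3: Since 16 < 45, the bonus should have been applied
Step 4: Correct value = 66, but claimed value = 16
Conclusion: Record 206 has the error.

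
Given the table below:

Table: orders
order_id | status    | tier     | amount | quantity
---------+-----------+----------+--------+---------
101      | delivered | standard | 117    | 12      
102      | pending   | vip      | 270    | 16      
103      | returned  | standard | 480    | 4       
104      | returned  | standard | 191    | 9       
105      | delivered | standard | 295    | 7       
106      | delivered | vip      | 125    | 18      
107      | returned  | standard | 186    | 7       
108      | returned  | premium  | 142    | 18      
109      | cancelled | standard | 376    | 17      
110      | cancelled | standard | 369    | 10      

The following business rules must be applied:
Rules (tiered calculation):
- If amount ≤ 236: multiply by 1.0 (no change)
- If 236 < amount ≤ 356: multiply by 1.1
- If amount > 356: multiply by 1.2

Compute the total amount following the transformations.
2852.5

Step 1: Tier 1 (amount ≤ 236): 5 records, sum = 761 × 1.0 = 761.0
Step 2: Tier 2 (236 < amount ≤ 356): 2 records, sum = 565 × 1.1 = 621.5
Step 3: Tier 3 (amount > 356): 3 records, sum = 1225 × 1.2 = 1470.0
Step 4: Final sum = 761.0 + 621.5 + 1470.0 = 2852.5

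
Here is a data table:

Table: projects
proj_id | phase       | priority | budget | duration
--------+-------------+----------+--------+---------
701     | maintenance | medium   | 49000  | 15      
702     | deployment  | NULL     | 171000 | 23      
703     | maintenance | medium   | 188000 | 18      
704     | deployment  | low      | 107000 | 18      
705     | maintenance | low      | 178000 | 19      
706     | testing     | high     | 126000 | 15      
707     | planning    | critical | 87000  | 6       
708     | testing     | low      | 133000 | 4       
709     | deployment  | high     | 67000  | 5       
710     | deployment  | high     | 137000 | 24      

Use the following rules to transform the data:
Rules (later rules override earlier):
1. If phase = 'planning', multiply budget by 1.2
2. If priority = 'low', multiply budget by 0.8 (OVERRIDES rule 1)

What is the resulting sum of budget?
1176800.0

Step 1: Rule 2 takes priority for records with priority = 'low'
  - 3 records: 418000 × 0.8 = 334400.0
Step 2: Rule 1 applies to remaining records with phase = 'planning'
  - 1 records: 87000 × 1.2 = 104400.0
Step 3: Other records unchanged: 738000
Step 4: Final sum = 334400.0 + 104400.0 + 738000 = 1176800.0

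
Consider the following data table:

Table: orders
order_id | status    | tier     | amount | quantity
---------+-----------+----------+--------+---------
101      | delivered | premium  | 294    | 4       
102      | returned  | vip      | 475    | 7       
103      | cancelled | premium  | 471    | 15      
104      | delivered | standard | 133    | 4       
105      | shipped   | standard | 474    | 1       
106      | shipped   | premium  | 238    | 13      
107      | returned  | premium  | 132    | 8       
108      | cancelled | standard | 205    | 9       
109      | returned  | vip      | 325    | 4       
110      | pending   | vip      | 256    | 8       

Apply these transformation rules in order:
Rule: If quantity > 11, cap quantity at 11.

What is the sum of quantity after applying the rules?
67

Step 1: 2 records have quantity > 11
Step 2: These records originally summed to 28
Step 3: After capping: 2 × 11 = 22
Step 4: Unaffected records sum: 45
Step 5: Final sum = 22 + 45 = 67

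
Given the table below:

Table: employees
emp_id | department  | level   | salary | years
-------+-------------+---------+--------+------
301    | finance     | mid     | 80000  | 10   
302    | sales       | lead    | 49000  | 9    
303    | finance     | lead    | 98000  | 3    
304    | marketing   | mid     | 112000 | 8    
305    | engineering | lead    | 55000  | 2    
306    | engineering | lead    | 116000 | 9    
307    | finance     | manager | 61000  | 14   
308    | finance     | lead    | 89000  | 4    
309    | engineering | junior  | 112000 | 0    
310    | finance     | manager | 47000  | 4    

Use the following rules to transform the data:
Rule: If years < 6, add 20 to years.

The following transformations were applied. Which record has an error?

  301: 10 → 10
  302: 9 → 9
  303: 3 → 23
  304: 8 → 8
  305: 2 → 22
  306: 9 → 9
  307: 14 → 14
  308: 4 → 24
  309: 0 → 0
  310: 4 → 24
Record 309 has an error. The correct transformed value should be 20, not 0.

Step 1: Check each record against the rule
Step 2: Record 309 has years = 0
Step 3: Since 0 < 6, the bonus should have been applied
Step 4: Correct value = 20, but claimed value = 0
Conclusion: Record 309 has the error.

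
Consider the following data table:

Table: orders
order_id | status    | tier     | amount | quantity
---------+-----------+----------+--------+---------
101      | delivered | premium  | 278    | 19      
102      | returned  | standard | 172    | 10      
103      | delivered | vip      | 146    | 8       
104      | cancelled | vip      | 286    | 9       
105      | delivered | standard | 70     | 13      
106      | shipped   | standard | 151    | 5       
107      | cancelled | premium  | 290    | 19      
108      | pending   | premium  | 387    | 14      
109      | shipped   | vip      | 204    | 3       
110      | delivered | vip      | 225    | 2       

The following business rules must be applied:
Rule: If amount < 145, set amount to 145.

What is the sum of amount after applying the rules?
2284

Step 1: 1 records have amount < 145
Step 2: These records originally summed to 70
Step 3: After setting to minimum: 1 × 145 = 145
Step 4: Unaffected records sum: 2139
Step 5: Final sum = 145 + 2139 = 2284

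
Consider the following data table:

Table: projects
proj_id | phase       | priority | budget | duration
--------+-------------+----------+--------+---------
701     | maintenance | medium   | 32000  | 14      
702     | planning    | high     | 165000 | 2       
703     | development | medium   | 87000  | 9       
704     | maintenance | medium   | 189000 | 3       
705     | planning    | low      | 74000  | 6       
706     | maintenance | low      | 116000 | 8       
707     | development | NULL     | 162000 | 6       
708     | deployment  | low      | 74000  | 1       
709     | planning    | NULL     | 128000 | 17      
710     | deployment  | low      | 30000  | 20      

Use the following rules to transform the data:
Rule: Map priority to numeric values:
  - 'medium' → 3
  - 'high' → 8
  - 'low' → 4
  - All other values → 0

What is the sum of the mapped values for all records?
33

Step 1: Apply mapping to each record
Step 2: Count by status:
  'medium': 3 records × 3 = 9
  'high': 1 records × 8 = 8
  'low': 4 records × 4 = 16
Step 3: Sum all mapped values = 33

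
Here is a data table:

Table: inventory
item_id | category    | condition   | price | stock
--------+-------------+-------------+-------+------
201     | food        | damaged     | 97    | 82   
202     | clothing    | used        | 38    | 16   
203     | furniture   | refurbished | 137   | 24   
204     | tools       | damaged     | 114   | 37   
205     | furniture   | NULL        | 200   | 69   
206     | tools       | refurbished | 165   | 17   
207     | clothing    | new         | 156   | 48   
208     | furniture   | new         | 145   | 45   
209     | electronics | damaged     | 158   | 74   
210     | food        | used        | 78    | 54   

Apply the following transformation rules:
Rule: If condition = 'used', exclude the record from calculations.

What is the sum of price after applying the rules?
1172

Step 1: Identify records where condition = 'used'
Step 2: The excluded records sum to 116
Step 3: Original total price = 1288
Step 4: Remaining total = 1288 - 116 = 1172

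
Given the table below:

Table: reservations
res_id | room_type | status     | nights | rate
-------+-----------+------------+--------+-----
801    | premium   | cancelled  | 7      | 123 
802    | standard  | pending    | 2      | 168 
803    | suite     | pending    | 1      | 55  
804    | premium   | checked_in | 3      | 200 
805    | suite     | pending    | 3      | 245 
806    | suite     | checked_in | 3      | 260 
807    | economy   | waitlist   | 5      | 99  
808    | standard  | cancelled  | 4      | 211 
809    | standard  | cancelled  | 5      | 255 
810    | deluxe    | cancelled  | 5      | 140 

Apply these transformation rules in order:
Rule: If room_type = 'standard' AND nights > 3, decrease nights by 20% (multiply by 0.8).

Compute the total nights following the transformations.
36.2

Step 1: Find records where room_type = 'standard' AND nights > 3
Step 2: 2 records match, summing to 9
Step 3: After multiplier: 9 × 0.8 = 7.2
Step 4: Unaffected records sum: 29
Step 5: Final sum = 7.2 + 29 = 36.2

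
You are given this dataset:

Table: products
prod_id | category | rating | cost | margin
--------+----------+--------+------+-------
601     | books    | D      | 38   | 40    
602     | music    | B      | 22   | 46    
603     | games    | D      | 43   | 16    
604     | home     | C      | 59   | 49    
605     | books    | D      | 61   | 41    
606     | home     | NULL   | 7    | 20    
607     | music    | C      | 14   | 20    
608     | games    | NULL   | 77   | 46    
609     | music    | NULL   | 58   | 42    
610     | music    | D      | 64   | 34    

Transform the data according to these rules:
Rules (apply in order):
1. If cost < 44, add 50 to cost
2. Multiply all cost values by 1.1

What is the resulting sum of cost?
762.3

Step 1: Apply Rule 1 - Add 50 to records with cost < 44
  - 5 records affected: 124 + (5 × 50) = 374
  - Unaffected records: 319
  - Sum after Rule 1: 693
Step 2: Apply Rule 2 - Multiply all by 1.1
  - 693 × 1.1 = 762.3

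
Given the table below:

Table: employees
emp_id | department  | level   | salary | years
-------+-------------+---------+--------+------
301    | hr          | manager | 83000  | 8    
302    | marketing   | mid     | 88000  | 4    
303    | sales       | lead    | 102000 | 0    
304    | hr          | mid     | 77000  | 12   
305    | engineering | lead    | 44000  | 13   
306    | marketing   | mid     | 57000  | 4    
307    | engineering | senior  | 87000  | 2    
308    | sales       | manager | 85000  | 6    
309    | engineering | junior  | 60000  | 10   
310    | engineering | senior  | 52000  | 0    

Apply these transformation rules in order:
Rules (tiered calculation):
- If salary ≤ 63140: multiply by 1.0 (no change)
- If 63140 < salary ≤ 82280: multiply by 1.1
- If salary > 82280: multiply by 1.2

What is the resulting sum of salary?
831700.0

Step 1: Tier 1 (salary ≤ 63140): 4 records, sum = 213000 × 1.0 = 213000.0
Step 2: Tier 2 (63140 < salary ≤ 82280): 1 records, sum = 77000 × 1.1 = 84700.0
Step 3: Tier 3 (salary > 82280): 5 records, sum = 445000 × 1.2 = 534000.0
Step 4: Final sum = 213000.0 + 84700.0 + 534000.0 = 831700.0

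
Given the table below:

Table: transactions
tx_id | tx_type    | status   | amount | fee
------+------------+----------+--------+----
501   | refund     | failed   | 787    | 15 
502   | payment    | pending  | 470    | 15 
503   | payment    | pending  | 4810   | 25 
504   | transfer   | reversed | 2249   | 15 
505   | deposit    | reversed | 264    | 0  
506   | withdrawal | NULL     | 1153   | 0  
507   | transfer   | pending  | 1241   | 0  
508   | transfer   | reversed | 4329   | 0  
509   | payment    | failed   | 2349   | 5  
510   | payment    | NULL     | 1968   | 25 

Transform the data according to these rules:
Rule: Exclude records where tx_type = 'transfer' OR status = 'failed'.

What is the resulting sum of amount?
8665

Step 1: Find records where tx_type = 'transfer' OR status = 'failed'
Step 2: 5 records match, summing to 10955
Step 3: Original sum: 19620
Step 4: Remaining sum = 19620 - 10955 = 8665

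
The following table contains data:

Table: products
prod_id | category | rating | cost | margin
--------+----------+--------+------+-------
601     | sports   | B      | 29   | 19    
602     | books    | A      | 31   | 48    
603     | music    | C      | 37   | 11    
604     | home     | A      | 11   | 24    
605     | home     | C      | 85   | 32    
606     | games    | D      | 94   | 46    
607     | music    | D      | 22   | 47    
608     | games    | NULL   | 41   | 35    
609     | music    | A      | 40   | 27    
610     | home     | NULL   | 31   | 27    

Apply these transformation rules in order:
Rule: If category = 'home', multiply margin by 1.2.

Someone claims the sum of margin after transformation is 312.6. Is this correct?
No, the correct result is 332.6.

Step 1: Calculate the correct sum after transformation
Step 2: Apply multiplier 1.2 to records where category = 'home'
Step 3: Correct result = 332.6
Step 4: Claimed result = 312.6
Step 5: 332.6 ≠ 312.6
Conclusion: The claimed result is incorrect. The correct answer is 332.6.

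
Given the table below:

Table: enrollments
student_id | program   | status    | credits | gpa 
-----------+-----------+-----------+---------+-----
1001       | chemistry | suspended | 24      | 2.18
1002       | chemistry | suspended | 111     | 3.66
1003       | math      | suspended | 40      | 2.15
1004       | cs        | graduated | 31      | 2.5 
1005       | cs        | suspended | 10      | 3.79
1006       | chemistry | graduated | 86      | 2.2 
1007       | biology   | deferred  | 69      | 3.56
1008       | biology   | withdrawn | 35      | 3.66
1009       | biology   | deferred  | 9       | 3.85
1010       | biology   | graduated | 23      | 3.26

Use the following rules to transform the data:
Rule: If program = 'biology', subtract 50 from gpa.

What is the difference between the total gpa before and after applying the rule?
200.0

Step 1: Original sum of gpa = 30.81
Step 2: 4 records have program = 'biology'
Step 3: Each affected record changes by -50
Step 4: Total change = 4 × -50 = -200
Step 5: New sum = 30.81 + -200 = -169.19
Step 6: Difference = |-169.19 - 30.81| = 200.0
        (Sum decreased by 200.0)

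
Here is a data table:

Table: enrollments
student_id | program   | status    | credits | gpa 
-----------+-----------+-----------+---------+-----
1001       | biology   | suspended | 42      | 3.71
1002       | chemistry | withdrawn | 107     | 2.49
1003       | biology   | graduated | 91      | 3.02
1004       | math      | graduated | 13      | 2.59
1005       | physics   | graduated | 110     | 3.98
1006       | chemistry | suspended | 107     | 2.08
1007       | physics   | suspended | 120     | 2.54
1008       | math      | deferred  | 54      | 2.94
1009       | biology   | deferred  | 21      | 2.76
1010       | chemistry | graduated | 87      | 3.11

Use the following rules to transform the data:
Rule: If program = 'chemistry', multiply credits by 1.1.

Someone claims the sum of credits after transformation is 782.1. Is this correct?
Yes, the result is correct.

Step 1: Calculate the correct sum after transformation
Step 2: Apply multiplier 1.1 to records where program = 'chemistry'
Step 3: Correct result = 782.1
Step 4: Claimed result = 782.1
Step 5: 782.1 = 782.1 ✓
Conclusion: The claimed result is correct.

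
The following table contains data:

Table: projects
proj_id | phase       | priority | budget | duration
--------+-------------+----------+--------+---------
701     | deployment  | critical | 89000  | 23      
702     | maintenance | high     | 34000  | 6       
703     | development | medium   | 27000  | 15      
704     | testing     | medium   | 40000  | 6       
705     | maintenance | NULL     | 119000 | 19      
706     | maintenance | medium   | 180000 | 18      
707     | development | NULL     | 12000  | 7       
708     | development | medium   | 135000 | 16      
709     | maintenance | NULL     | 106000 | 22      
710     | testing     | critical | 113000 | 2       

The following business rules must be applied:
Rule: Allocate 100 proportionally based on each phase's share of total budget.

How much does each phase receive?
deployment: 10.41, development: 20.35, maintenance: 51.35, testing: 17.89

Step 1: Calculate total budget = 855000
Step 2: Calculate each phase's proportion:
  deployment: 89000/855000 = 10.41% → 10.41
  development: 174000/855000 = 20.35% → 20.35
  maintenance: 439000/855000 = 51.35% → 51.35
  testing: 153000/855000 = 17.89% → 17.89
Step 3: Verify: sum of allocations ≈ 100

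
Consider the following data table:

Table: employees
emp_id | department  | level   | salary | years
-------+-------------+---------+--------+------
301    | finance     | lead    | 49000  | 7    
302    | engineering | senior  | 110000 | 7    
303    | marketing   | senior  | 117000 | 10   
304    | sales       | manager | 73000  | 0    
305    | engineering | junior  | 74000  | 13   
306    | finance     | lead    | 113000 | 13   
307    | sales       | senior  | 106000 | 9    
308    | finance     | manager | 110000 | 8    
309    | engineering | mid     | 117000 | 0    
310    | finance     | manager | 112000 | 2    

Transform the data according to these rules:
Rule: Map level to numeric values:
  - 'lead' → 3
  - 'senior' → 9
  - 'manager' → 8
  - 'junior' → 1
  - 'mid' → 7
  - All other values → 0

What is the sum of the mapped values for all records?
65

Step 1: Apply mapping to each record
Step 2: Count by status:
  'lead': 2 records × 3 = 6
  'senior': 3 records × 9 = 27
  'manager': 3 records × 8 = 24
  'junior': 1 records × 1 = 1
  'mid': 1 records × 7 = 7
Step 3: Sum all mapped values = 65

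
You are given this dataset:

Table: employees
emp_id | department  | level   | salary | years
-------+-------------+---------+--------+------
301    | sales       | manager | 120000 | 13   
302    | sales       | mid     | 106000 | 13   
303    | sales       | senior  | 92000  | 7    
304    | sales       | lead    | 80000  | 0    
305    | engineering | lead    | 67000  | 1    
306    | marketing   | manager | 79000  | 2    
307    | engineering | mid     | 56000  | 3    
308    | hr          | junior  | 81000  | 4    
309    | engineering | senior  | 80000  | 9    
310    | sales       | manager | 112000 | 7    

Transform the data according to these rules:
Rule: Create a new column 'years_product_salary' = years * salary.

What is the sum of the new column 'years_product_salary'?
5803000

Step 1: For each record, compute years * salary
Example calculations:
  13 * 120000 = 1560000
  13 * 106000 = 1378000
  7 * 92000 = 644000
  ...
Step 2: Sum all derived values
Step 3: Total = 5803000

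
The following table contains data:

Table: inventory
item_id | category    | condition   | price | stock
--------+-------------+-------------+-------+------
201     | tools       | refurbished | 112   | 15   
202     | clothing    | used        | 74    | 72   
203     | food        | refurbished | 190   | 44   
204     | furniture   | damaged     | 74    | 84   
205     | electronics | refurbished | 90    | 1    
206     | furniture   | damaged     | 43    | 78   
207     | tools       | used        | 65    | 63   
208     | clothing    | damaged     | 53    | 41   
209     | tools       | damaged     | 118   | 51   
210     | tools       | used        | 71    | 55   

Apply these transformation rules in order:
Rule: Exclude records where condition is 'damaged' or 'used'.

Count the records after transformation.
3

Step 1: Count records to exclude
  - 4 (damaged) + 3 (used) = 7 records
Step 2: Total records: 10
Step 3: Remaining = 10 - 7 = 3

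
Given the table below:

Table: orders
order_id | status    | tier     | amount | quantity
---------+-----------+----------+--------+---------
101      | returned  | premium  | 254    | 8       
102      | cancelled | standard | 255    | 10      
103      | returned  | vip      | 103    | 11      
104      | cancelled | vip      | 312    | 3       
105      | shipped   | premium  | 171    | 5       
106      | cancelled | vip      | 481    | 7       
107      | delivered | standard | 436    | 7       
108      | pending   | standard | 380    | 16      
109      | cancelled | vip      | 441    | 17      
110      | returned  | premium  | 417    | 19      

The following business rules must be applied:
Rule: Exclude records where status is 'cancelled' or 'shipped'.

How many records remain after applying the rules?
5

Step 1: Count records to exclude
  - 4 (cancelled) + 1 (shipped) = 5 records
Step 2: Total records: 10
Step 3: Remaining = 10 - 5 = 5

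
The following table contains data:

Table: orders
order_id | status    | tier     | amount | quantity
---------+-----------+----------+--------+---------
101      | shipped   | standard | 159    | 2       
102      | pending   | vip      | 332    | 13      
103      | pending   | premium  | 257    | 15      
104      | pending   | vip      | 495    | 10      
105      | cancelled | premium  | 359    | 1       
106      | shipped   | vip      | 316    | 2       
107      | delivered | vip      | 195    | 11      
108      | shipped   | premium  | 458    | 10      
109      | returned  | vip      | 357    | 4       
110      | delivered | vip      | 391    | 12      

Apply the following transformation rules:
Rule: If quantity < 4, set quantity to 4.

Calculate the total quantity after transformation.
87

Step 1: 3 records have quantity < 4
Step 2: These records originally summed to 5
Step 3: After setting to minimum: 3 × 4 = 12
Step 4: Unaffected records sum: 75
Step 5: Final sum = 12 + 75 = 87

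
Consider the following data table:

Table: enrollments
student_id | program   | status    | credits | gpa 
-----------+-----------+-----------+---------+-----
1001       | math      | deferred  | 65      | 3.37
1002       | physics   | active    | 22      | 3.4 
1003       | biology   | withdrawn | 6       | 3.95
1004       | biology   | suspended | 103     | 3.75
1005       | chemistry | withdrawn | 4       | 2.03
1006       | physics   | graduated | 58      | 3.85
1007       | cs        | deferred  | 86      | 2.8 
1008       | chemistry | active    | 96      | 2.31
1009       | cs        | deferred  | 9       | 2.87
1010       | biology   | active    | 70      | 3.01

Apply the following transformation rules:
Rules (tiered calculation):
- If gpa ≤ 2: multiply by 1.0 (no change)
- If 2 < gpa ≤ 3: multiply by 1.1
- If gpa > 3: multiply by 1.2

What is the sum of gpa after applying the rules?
36.61

Step 1: Tier 1 (gpa ≤ 2): 0 records, sum = 0 × 1.0 = 0.0
Step 2: Tier 2 (2 < gpa ≤ 3): 4 records, sum = 10.01 × 1.1 = 11.01
Step 3: Tier 3 (gpa > 3): 6 records, sum = 21.33 × 1.2 = 25.6
Step 4: Final sum = 0.0 + 11.01 + 25.6 = 36.61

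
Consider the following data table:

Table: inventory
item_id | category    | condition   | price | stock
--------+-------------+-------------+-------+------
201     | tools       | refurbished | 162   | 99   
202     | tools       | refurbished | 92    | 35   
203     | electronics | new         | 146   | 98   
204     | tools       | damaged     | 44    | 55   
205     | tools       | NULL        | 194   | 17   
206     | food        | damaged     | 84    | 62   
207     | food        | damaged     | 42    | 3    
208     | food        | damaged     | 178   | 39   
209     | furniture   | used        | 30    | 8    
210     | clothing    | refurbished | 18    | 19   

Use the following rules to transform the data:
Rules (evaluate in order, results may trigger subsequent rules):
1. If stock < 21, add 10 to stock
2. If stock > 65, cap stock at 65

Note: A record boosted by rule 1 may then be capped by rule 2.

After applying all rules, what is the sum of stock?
408

Step 1: Apply rule 1 to records with stock < 21
  - 4 records get bonus of 10
  - Of these, 0 records then exceed 65 and get capped
Step 2: Apply rule 2 to records with stock > 65
  - 2 records (original) are capped
Step 3: Calculate final sum = 408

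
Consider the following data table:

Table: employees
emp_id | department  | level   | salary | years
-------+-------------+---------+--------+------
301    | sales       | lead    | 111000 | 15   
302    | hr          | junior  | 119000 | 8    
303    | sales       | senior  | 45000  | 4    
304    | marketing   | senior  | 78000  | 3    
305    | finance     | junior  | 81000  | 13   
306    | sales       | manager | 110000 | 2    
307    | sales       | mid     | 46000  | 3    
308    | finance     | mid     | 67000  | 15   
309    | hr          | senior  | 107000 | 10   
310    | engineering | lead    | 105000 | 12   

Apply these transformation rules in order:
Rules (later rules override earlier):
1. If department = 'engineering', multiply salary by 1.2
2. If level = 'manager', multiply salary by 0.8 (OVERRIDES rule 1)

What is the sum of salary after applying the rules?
868000.0

Step 1: Rule 2 takes priority for records with level = 'manager'
  - 1 records: 110000 × 0.8 = 88000.0
Step 2: Rule 1 applies to remaining records with department = 'engineering'
  - 1 records: 105000 × 1.2 = 126000.0
Step 3: Other records unchanged: 654000
Step 4: Final sum = 88000.0 + 126000.0 + 654000 = 868000.0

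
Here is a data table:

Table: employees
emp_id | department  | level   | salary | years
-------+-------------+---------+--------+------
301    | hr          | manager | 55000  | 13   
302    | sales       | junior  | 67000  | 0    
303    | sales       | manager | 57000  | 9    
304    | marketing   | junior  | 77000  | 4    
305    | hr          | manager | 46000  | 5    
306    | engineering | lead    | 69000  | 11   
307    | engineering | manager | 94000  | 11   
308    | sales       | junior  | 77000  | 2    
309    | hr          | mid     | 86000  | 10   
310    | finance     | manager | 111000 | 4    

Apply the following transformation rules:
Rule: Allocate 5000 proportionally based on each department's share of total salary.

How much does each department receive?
engineering: 1102.84, finance: 751.01, hr: 1265.22, marketing: 520.97, sales: 1359.95

Step 1: Calculate total salary = 739000
Step 2: Calculate each department's proportion:
  engineering: 163000/739000 = 22.06% → 1102.84
  finance: 111000/739000 = 15.02% → 751.01
  hr: 187000/739000 = 25.30% → 1265.22
  marketing: 77000/739000 = 10.42% → 520.97
  sales: 201000/739000 = 27.20% → 1359.95
Step 3: Verify: sum of allocations ≈ 5000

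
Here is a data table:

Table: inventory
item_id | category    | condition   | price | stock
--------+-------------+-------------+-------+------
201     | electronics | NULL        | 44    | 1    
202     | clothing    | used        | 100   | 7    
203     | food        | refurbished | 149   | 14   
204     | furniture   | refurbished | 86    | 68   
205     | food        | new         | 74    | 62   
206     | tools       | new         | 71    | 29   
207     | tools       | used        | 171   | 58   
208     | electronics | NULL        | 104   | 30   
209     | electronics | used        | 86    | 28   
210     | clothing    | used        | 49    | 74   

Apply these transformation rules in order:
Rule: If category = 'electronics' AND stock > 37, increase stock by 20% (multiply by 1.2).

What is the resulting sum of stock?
371

Step 1: Find records where category = 'electronics' AND stock > 37
Step 2: 0 records match, summing to 0
Step 3: After multiplier: 0 × 1.2 = 0.0
Step 4: Unaffected records sum: 371
Step 5: Final sum = 0.0 + 371 = 371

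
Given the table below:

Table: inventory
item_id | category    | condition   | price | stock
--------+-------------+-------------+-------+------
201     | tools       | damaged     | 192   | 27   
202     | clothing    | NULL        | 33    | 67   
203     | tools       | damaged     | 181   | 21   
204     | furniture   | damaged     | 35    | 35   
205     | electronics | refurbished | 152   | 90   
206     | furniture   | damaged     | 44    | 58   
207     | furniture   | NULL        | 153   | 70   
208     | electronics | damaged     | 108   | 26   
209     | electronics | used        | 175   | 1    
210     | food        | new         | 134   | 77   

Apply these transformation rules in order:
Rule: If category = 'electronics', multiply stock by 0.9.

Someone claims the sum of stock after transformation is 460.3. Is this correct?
Yes, the result is correct.

Step 1: Calculate the correct sum after transformation
Step 2: Apply multiplier 0.9 to records where category = 'electronics'
Step 3: Correct result = 460.3
Step 4: Claimed result = 460.3
Step 5: 460.3 = 460.3 ✓
Conclusion: The claimed result is correct.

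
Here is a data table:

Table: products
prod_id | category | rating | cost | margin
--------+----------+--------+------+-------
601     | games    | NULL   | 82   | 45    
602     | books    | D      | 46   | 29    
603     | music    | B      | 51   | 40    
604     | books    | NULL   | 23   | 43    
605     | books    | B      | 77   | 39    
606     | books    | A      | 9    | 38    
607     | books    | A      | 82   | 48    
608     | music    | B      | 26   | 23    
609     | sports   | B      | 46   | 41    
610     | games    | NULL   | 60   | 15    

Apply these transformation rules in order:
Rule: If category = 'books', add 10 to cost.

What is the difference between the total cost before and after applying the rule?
50

Step 1: Original sum of cost = 502
Step 2: 5 records have category = 'books'
Step 3: Each affected record changes by 10
Step 4: Total change = 5 × 10 = 50
Step 5: New sum = 502 + 50 = 552
Step 6: Difference = |552 - 502| = 50
        (Sum increased by 50)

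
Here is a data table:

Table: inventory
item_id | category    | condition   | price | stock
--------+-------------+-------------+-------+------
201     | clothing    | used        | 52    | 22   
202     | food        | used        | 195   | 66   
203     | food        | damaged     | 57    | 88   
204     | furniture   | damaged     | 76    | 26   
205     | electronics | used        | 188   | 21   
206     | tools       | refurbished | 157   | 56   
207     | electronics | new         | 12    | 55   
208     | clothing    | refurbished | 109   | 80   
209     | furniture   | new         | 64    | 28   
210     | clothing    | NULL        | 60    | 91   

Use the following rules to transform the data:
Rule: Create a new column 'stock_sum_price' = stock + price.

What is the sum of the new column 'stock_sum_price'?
1503

Step 1: For each record, compute stock + price
Example calculations:
  22 + 52 = 74
  66 + 195 = 261
  88 + 57 = 145
  ...
Step 2: Sum all derived values
Step 3: Total = 1503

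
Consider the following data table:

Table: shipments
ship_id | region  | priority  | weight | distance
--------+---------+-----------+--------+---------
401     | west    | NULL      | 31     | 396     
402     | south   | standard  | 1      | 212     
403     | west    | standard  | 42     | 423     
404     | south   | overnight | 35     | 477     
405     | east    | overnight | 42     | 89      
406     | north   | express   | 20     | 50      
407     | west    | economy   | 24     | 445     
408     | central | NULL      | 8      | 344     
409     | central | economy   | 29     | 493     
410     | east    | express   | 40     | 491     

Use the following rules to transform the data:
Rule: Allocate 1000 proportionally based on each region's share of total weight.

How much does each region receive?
central: 136.03, east: 301.47, north: 73.53, south: 132.35, west: 356.62

Step 1: Calculate total weight = 272
Step 2: Calculate each region's proportion:
  central: 37/272 = 13.60% → 136.03
  east: 82/272 = 30.15% → 301.47
  north: 20/272 = 7.35% → 73.53
  south: 36/272 = 13.24% → 132.35
  west: 97/272 = 35.66% → 356.62
Step 3: Verify: sum of allocations ≈ 1000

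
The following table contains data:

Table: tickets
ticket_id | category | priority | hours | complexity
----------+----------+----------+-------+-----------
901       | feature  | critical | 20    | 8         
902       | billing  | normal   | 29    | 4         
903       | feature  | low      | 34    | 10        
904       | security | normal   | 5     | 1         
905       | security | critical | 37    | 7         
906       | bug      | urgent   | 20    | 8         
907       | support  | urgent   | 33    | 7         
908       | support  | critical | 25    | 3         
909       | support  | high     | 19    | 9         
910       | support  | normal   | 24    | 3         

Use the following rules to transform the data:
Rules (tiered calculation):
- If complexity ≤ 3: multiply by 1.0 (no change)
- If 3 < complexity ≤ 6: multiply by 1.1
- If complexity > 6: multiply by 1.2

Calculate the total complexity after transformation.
70.2

Step 1: Tier 1 (complexity ≤ 3): 3 records, sum = 7 × 1.0 = 7.0
Step 2: Tier 2 (3 < complexity ≤ 6): 1 records, sum = 4 × 1.1 = 4.4
Step 3: Tier 3 (complexity > 6): 6 records, sum = 49 × 1.2 = 58.8
Step 4: Final sum = 7.0 + 4.4 + 58.8 = 70.2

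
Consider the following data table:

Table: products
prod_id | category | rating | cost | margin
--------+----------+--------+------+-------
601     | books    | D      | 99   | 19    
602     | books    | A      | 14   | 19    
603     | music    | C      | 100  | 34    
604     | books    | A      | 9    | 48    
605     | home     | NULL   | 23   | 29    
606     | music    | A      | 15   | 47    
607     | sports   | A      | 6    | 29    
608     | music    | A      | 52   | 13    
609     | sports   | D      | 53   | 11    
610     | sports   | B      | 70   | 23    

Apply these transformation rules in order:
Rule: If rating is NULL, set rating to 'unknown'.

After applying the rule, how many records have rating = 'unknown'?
1

Step 1: Count records where rating IS NULL
Step 2: Found 1 records with NULL rating
Step 3: These records will have rating set to 'unknown'
Step 4: Records already having rating = 'unknown': 0
Step 5: Answer: 1 + 0 = 1 records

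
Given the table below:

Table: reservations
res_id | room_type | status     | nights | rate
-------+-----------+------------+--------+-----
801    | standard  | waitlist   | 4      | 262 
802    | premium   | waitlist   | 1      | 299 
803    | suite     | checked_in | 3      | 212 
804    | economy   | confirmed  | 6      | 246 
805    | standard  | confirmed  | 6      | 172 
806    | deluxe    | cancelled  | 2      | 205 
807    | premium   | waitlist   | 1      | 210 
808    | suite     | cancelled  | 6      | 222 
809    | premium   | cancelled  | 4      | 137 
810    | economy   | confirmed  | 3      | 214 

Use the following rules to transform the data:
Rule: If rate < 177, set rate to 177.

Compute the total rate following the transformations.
2224

Step 1: 2 records have rate < 177
Step 2: These records originally summed to 309
Step 3: After setting to minimum: 2 × 177 = 354
Step 4: Unaffected records sum: 1870
Step 5: Final sum = 354 + 1870 = 2224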